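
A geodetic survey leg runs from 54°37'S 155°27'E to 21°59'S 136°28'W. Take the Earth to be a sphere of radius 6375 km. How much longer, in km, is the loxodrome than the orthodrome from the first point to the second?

174 km

Great circle: cos σ = sin φ₁ sin φ₂ + cos φ₁ cos φ₂ cos Δλ,  σ = 1.0407 rad → d_gc = 6634.5 km
Rhumb line: Δψ = +0.7492, q = Δφ/Δψ = 0.7603, d_rh = R√(Δφ²+q²Δλ²) = 6808.2 km
Excess = 6808.2 − 6634.5 = 173.7 ≈ 174 km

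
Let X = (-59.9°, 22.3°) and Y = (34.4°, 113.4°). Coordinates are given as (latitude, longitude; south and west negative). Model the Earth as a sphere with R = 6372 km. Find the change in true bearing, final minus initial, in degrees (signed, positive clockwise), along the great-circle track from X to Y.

-36.6°

At departure: θ₁ = atan2(sin Δλ cos φ₂, cos φ₁ sin φ₂ − sin φ₁ cos φ₂ cos Δλ) = 71.90°
At arrival: θ₂ = atan2(sin Δλ cos φ₁, −cos φ₂ sin φ₁ + sin φ₂ cos φ₁ cos Δλ) = 35.29°
Δθ = θ₂ − θ₁ = -36.6°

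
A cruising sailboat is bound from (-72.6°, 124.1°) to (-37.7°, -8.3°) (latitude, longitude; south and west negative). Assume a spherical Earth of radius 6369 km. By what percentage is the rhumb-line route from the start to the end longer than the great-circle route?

Great circle: σ = 1.1329 rad → d_gc = Rσ = 7215.7 km
Rhumb: Δφ = +0.6091, Δλ = -2.3108, Δψ = +1.1658, q = Δφ/Δψ = 0.5225 → d_rh = R√(Δφ²+q²Δλ²) = 8612.9 km
Excess = (8612.9 − 7215.7) / 7215.7 = 1397.2 / 7215.7 = 19.36% ≈ 19.4%

19.4%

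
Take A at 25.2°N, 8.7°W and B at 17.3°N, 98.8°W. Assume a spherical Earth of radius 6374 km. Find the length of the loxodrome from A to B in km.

Rhumb course C = atan2(Δλ, Δψ) with Δψ = ln[tan(π/4+φ₂/2)/tan(π/4+φ₁/2)] = -0.1481, Δλ = -1.5725 → C = 264.62°
d = R·|Δφ| / |cos C| = 6374·0.13788 / 0.09376 = 9374 km

9374 km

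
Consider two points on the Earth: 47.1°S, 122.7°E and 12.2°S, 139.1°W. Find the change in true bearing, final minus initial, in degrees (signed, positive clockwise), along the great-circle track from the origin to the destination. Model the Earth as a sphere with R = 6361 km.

Initial bearing θ₁ = atan2(sin Δλ cos φ₂, cos φ₁ sin φ₂ − sin φ₁ cos φ₂ cos Δλ) = 104.27°
Final bearing θ₂ = (initial bearing from the destination back to the start) + 180° = 42.45°
Δθ = θ₂ − θ₁ = -61.8°

-61.8°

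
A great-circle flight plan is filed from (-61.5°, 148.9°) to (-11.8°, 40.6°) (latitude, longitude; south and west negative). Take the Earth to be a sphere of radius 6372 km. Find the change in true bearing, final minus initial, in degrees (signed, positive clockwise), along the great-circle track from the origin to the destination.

At departure: θ₁ = atan2(sin Δλ cos φ₂, cos φ₁ sin φ₂ − sin φ₁ cos φ₂ cos Δλ) = 248.41°
At arrival: θ₂ = atan2(sin Δλ cos φ₁, −cos φ₂ sin φ₁ + sin φ₂ cos φ₁ cos Δλ) = 333.05°
Δθ = θ₂ − θ₁ = +84.6°

+84.6°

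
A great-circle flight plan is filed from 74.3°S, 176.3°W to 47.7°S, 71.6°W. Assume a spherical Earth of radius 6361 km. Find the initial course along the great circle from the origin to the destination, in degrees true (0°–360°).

θ = atan2( sin Δλ·cos φ₂ ,  cos φ₁ sin φ₂ − sin φ₁ cos φ₂ cos Δλ )
  = atan2(+0.6510, -0.3646) = 119.25°

119.2°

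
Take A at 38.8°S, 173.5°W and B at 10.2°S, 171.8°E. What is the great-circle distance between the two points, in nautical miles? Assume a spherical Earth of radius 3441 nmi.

1890 nmi

cos σ = sin φ₁ sin φ₂ + cos φ₁ cos φ₂ cos Δλ
      = sin(-38.80°)sin(-10.20°) + cos(-38.80°)cos(-10.20°)cos(-14.70°) = 0.8529
σ = 31.474° → d = Rσ = 3441·0.54933 = 1890 nmi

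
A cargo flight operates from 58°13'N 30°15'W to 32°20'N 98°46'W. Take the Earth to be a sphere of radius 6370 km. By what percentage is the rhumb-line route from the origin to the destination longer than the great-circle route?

Great circle: σ = 0.9051 rad → d_gc = Rσ = 5765.3 km
Rhumb: Δφ = -0.4517, Δλ = -1.1958, Δψ = -0.6594, q = Δφ/Δψ = 0.6851 → d_rh = R√(Δφ²+q²Δλ²) = 5959.4 km
Excess = (5959.4 − 5765.3) / 5765.3 = 194.1 / 5765.3 = 3.37% ≈ 3.4%

3.4%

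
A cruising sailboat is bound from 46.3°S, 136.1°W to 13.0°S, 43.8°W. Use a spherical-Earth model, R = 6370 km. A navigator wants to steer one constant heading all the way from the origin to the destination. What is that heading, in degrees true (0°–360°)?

67.0°

Meridional parts: M(φ₁)=-0.9138, M(φ₂)=-0.2289 → ΔM = +0.6850;  Δλ = +1.6109 rad
tan C = Δλ / ΔM = +2.3518 → C = 66.96°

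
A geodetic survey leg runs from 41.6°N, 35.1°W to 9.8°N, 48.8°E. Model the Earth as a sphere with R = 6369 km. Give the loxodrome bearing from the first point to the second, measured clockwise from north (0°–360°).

113.2°

Meridional parts: M(φ₁)=+0.7998, M(φ₂)=+0.1719 → ΔM = -0.6279;  Δλ = +1.4643 rad
tan C = Δλ / ΔM = -2.3320 → C = 113.21°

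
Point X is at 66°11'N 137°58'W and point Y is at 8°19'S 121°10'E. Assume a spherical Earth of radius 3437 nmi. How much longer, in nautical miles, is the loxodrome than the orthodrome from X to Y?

Great circle: cos σ = sin φ₁ sin φ₂ + cos φ₁ cos φ₂ cos Δλ,  σ = 1.7800 rad → d_gc = 6117.8 nmi
Rhumb line: Δψ = -1.7021, q = Δφ/Δψ = 0.7639, d_rh = R√(Δφ²+q²Δλ²) = 6429.4 nmi
Excess = 6429.4 − 6117.8 = 311.6 ≈ 312 nmi

312 nmi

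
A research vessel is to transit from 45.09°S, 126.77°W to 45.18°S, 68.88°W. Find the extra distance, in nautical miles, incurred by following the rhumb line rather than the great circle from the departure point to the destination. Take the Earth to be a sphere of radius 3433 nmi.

55 nmi

Great circle: cos σ = sin φ₁ sin φ₂ + cos φ₁ cos φ₂ cos Δλ,  σ = 0.6968 rad → d_gc = 2392.2 nmi
Rhumb line: Δψ = -0.0022, q = Δφ/Δψ = 0.7054, d_rh = R√(Δφ²+q²Δλ²) = 2446.9 nmi
Excess = 2446.9 − 2392.2 = 54.7 ≈ 55 nmi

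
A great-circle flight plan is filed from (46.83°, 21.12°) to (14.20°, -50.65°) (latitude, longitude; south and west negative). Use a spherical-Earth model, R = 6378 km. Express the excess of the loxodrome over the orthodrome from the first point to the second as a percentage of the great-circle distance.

Great circle: σ = 1.1741 rad → d_gc = Rσ = 7488.2 km
Rhumb: Δφ = -0.5695, Δλ = -1.2526, Δψ = -0.6769, q = Δφ/Δψ = 0.8414 → d_rh = R√(Δφ²+q²Δλ²) = 7640.5 km
Excess = (7640.5 − 7488.2) / 7488.2 = 152.3 / 7488.2 = 2.03% ≈ 2.0%

2.0%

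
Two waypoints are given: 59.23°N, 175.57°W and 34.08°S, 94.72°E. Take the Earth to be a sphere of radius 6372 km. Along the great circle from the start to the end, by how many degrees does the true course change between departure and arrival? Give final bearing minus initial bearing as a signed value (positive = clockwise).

-35.0°

At departure: θ₁ = atan2(sin Δλ cos φ₂, cos φ₁ sin φ₂ − sin φ₁ cos φ₂ cos Δλ) = 250.69°
At arrival: θ₂ = atan2(sin Δλ cos φ₁, −cos φ₂ sin φ₁ + sin φ₂ cos φ₁ cos Δλ) = 215.66°
Δθ = θ₂ − θ₁ = -35.0°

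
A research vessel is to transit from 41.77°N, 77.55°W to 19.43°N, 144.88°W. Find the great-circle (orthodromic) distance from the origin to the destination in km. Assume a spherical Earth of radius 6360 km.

Haversine: a = sin²(Δφ/2)+cos φ₁ cos φ₂ sin²(Δλ/2) = 0.25366;  σ = 2·atan2(√a,√(1−a))
σ = 60.483° → d = Rσ = 6360·1.05563 = 6714 km

6714 km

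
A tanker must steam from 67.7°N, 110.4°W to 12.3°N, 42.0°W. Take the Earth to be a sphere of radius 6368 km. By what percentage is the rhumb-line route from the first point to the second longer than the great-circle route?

Great circle: σ = 1.2307 rad → d_gc = Rσ = 7837.1 km
Rhumb: Δφ = -0.9669, Δλ = +1.1938, Δψ = -1.4077, q = Δφ/Δψ = 0.6869 → d_rh = R√(Δφ²+q²Δλ²) = 8073.3 km
Excess = (8073.3 − 7837.1) / 7837.1 = 236.2 / 7837.1 = 3.01% ≈ 3.0%

3.0%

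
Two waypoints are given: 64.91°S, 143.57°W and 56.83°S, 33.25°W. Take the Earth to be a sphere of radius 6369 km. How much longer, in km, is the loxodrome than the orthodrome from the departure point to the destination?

Great circle: cos σ = sin φ₁ sin φ₂ + cos φ₁ cos φ₂ cos Δλ,  σ = 0.8264 rad → d_gc = 5263.6 km
Rhumb line: Δψ = +0.2915, q = Δφ/Δψ = 0.4838, d_rh = R√(Δφ²+q²Δλ²) = 6000.2 km
Excess = 6000.2 − 5263.6 = 736.6 ≈ 737 km

737 km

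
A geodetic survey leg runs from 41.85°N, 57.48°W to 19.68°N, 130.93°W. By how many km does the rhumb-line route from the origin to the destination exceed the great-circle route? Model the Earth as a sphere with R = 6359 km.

152 km

Great circle: cos σ = sin φ₁ sin φ₂ + cos φ₁ cos φ₂ cos Δλ,  σ = 1.1324 rad → d_gc = 7201.0 km
Rhumb line: Δψ = -0.4552, q = Δφ/Δψ = 0.8500, d_rh = R√(Δφ²+q²Δλ²) = 7353.2 km
Excess = 7353.2 − 7201.0 = 152.2 ≈ 152 km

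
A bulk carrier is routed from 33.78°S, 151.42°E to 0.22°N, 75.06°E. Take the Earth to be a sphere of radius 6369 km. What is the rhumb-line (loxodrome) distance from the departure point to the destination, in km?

8834 km

Δψ = ln[tan(π/4+φ₂/2)/tan(π/4+φ₁/2)] = +0.6309;  Δφ = +0.5934 rad,  Δλ = -1.3327 rad
q = Δφ/Δψ = 0.9406
d = R·√(Δφ² + q²Δλ²) = 6369·1.38696 = 8834 km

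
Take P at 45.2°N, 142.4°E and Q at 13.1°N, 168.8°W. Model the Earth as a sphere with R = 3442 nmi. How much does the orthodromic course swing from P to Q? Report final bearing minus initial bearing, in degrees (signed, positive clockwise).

+25.9°

Initial bearing θ₁ = atan2(sin Δλ cos φ₂, cos φ₁ sin φ₂ − sin φ₁ cos φ₂ cos Δλ) = 111.96°
Final bearing θ₂ = (initial bearing from the destination back to the start) + 180° = 137.86°
Δθ = θ₂ − θ₁ = +25.9°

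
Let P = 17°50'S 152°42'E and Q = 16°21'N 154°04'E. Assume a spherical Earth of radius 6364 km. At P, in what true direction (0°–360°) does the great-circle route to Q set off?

2.3°

θ = atan2( sin Δλ·cos φ₂ ,  cos φ₁ sin φ₂ − sin φ₁ cos φ₂ cos Δλ )
  = atan2(+0.0229, +0.5618) = 2.33°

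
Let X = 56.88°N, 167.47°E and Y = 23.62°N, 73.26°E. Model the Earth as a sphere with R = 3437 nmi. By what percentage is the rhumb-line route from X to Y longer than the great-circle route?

Great circle: σ = 1.2673 rad → d_gc = Rσ = 4355.8 nmi
Rhumb: Δφ = -0.5805, Δλ = -1.6443, Δψ = -0.7884, q = Δφ/Δψ = 0.7363 → d_rh = R√(Δφ²+q²Δλ²) = 4614.7 nmi
Excess = (4614.7 − 4355.8) / 4355.8 = 258.9 / 4355.8 = 5.94% ≈ 5.9%

5.9%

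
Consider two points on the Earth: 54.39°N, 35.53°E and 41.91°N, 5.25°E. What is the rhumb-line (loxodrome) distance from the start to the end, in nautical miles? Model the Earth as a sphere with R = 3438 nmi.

1418 nmi

Δψ = ln[tan(π/4+φ₂/2)/tan(π/4+φ₁/2)] = -0.3288;  Δφ = -0.2178 rad,  Δλ = -0.5285 rad
q = Δφ/Δψ = 0.6625
d = R·√(Δφ² + q²Δλ²) = 3438·0.41237 = 1418 nmi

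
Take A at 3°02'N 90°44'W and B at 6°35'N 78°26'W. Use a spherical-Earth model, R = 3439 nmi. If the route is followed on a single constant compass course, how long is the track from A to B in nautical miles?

766 nmi

Rhumb course C = atan2(Δλ, Δψ) with Δψ = ln[tan(π/4+φ₂/2)/tan(π/4+φ₁/2)] = +0.0622, Δλ = +0.2147 → C = 73.84°
d = R·|Δφ| / |cos C| = 3439·0.06196 / 0.27824 = 766 nmi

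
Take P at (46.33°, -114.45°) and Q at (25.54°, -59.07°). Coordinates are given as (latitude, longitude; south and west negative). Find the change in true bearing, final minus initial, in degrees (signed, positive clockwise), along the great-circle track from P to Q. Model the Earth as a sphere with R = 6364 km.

+34.8°

Initial bearing θ₁ = atan2(sin Δλ cos φ₂, cos φ₁ sin φ₂ − sin φ₁ cos φ₂ cos Δλ) = 95.62°
Final bearing θ₂ = (initial bearing from the destination back to the start) + 180° = 130.39°
Δθ = θ₂ − θ₁ = +34.8°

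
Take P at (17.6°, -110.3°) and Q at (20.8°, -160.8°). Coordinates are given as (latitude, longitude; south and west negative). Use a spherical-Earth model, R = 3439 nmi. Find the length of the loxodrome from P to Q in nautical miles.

2868 nmi

Rhumb course C = atan2(Δλ, Δψ) with Δψ = ln[tan(π/4+φ₂/2)/tan(π/4+φ₁/2)] = +0.0591, Δλ = -0.8814 → C = 273.84°
d = R·|Δφ| / |cos C| = 3439·0.05585 / 0.06696 = 2868 nmi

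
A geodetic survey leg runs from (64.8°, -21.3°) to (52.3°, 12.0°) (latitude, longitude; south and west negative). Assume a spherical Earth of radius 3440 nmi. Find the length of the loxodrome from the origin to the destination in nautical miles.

1274 nmi

Rhumb course C = atan2(Δλ, Δψ) with Δψ = ln[tan(π/4+φ₂/2)/tan(π/4+φ₁/2)] = -0.4235, Δλ = +0.5812 → C = 126.08°
d = R·|Δφ| / |cos C| = 3440·0.21817 / 0.58894 = 1274 nmi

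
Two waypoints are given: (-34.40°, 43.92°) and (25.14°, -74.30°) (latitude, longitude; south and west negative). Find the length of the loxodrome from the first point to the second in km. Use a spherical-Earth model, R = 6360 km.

14112 km

Rhumb course C = atan2(Δλ, Δψ) with Δψ = ln[tan(π/4+φ₂/2)/tan(π/4+φ₁/2)] = +1.0937, Δλ = -2.0633 → C = 297.93°
d = R·|Δφ| / |cos C| = 6360·1.03917 / 0.46833 = 14112 km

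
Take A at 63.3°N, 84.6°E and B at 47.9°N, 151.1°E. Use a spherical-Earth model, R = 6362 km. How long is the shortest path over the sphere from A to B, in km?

Haversine: a = sin²(Δφ/2)+cos φ₁ cos φ₂ sin²(Δλ/2) = 0.10851;  σ = 2·atan2(√a,√(1−a))
σ = 38.466° → d = Rσ = 6362·0.67136 = 4271 km

4271 km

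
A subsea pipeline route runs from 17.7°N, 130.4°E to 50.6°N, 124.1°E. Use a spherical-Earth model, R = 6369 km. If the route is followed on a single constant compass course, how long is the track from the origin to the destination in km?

Rhumb course C = atan2(Δλ, Δψ) with Δψ = ln[tan(π/4+φ₂/2)/tan(π/4+φ₁/2)] = +0.7131, Δλ = -0.1100 → C = 351.23°
d = R·|Δφ| / |cos C| = 6369·0.57421 / 0.98832 = 3700 km

3700 km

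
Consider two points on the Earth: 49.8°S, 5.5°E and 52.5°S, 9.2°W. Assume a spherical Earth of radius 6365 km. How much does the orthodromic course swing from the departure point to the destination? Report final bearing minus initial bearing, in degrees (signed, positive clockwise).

+11.5°

At departure: θ₁ = atan2(sin Δλ cos φ₂, cos φ₁ sin φ₂ − sin φ₁ cos φ₂ cos Δλ) = 248.03°
At arrival: θ₂ = atan2(sin Δλ cos φ₁, −cos φ₂ sin φ₁ + sin φ₂ cos φ₁ cos Δλ) = 259.50°
Δθ = θ₂ − θ₁ = +11.5°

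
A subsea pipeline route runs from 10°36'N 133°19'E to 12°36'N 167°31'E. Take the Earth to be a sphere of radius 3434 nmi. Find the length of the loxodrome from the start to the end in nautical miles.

2011 nmi

Rhumb course C = atan2(Δλ, Δψ) with Δψ = ln[tan(π/4+φ₂/2)/tan(π/4+φ₁/2)] = +0.0356, Δλ = +0.5969 → C = 86.58°
d = R·|Δφ| / |cos C| = 3434·0.03491 / 0.05960 = 2011 nmi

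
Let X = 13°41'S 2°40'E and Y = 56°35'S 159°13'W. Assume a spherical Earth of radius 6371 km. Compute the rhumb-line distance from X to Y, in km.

14796 km

Rhumb course C = atan2(Δλ, Δψ) with Δψ = ln[tan(π/4+φ₂/2)/tan(π/4+φ₁/2)] = -0.9623, Δλ = -2.8254 → C = 251.19°
d = R·|Δφ| / |cos C| = 6371·0.74875 / 0.32239 = 14796 km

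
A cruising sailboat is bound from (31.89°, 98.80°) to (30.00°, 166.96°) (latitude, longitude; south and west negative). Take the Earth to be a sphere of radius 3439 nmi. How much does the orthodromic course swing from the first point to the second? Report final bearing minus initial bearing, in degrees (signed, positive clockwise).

+38.4°

Initial bearing θ₁ = atan2(sin Δλ cos φ₂, cos φ₁ sin φ₂ − sin φ₁ cos φ₂ cos Δλ) = 72.44°
Final bearing θ₂ = (initial bearing from the destination back to the start) + 180° = 110.81°
Δθ = θ₂ − θ₁ = +38.4°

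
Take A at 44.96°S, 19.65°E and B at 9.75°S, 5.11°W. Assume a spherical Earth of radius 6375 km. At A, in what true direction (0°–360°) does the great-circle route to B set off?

θ = atan2( sin Δλ·cos φ₂ ,  cos φ₁ sin φ₂ − sin φ₁ cos φ₂ cos Δλ )
  = atan2(-0.4128, +0.5126) = 321.15°

321.2°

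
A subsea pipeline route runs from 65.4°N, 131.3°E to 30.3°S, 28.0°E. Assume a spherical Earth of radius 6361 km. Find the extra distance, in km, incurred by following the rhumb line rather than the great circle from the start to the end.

Great circle: cos σ = sin φ₁ sin φ₂ + cos φ₁ cos φ₂ cos Δλ,  σ = 2.1429 rad → d_gc = 13631.1 km
Rhumb line: Δψ = -2.0785, q = Δφ/Δψ = 0.8036, d_rh = R√(Δφ²+q²Δλ²) = 14064.9 km
Excess = 14064.9 − 13631.1 = 433.8 ≈ 434 km

434 km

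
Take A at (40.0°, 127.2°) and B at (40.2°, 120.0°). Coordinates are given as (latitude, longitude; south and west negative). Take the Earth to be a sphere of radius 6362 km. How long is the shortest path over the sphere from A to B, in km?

612 km

cos σ = sin φ₁ sin φ₂ + cos φ₁ cos φ₂ cos Δλ
      = sin(40.00°)sin(40.20°) + cos(40.00°)cos(40.20°)cos(-7.20°) = 0.9954
σ = 5.510° → d = Rσ = 6362·0.09616 = 612 km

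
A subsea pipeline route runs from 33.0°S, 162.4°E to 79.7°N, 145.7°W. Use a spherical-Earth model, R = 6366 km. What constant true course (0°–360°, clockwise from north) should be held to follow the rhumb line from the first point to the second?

Δψ = ln[tan(π/4+φ₂/2)/tan(π/4+φ₁/2)] = +3.0173
Δλ = +0.9058 rad (taken the short way round)
course = atan2(Δλ, Δψ) = 16.71°

16.7°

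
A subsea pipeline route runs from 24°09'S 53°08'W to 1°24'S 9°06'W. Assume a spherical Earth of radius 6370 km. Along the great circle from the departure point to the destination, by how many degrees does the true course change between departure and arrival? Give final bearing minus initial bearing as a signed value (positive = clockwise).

-10.4°

Initial bearing θ₁ = atan2(sin Δλ cos φ₂, cos φ₁ sin φ₂ − sin φ₁ cos φ₂ cos Δλ) = 68.64°
Final bearing θ₂ = (initial bearing from the destination back to the start) + 180° = 58.22°
Δθ = θ₂ − θ₁ = -10.4°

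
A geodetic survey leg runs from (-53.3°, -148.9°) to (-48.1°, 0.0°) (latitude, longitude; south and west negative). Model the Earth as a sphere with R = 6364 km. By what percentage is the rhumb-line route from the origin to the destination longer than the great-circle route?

Great circle: σ = 1.3129 rad → d_gc = Rσ = 8355.5 km
Rhumb: Δφ = +0.0908, Δλ = +2.5988, Δψ = +0.1435, q = Δφ/Δψ = 0.6325 → d_rh = R√(Δφ²+q²Δλ²) = 10476.9 km
Excess = (10476.9 − 8355.5) / 8355.5 = 2121.4 / 8355.5 = 25.39% ≈ 25.4%

25.4%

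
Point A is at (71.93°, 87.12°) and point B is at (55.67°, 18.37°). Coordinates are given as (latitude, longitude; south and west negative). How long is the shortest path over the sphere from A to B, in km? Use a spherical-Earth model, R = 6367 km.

3551 km

Haversine: a = sin²(Δφ/2)+cos φ₁ cos φ₂ sin²(Δλ/2) = 0.07576;  σ = 2·atan2(√a,√(1−a))
σ = 31.954° → d = Rσ = 6367·0.55770 = 3551 km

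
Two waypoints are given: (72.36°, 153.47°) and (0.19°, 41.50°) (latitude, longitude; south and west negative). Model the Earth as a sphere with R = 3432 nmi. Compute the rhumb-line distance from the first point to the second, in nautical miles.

Δψ = ln[tan(π/4+φ₂/2)/tan(π/4+φ₁/2)] = -1.8599;  Δφ = -1.2596 rad,  Δλ = -1.9542 rad
q = Δφ/Δψ = 0.6772
d = R·√(Δφ² + q²Δλ²) = 3432·1.82706 = 6270 nmi

6270 nmi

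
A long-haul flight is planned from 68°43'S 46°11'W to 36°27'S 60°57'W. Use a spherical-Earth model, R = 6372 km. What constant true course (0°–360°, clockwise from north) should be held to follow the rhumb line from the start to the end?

345.4°

Δψ = ln[tan(π/4+φ₂/2)/tan(π/4+φ₁/2)] = +0.9878
Δλ = -0.2577 rad (taken the short way round)
course = atan2(Δλ, Δψ) = 345.38°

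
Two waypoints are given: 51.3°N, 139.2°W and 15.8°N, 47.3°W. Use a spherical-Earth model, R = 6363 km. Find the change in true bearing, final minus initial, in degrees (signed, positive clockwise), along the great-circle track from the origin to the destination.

+61.9°

Initial bearing θ₁ = atan2(sin Δλ cos φ₂, cos φ₁ sin φ₂ − sin φ₁ cos φ₂ cos Δλ) = 78.53°
Final bearing θ₂ = (initial bearing from the destination back to the start) + 180° = 140.45°
Δθ = θ₂ − θ₁ = +61.9°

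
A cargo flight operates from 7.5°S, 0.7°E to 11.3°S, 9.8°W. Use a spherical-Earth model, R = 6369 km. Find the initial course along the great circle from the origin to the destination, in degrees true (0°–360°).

N = sin Δλ·cos φ₂ = -0.1787;  D = cos φ₁ sin φ₂ − sin φ₁ cos φ₂ cos Δλ = -0.0684
initial course = atan2(N, D) = 249.05°

249.1°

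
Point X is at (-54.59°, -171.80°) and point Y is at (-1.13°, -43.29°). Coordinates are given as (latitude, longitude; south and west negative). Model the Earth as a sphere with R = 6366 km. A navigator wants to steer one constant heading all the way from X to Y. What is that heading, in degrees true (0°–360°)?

Meridional parts: M(φ₁)=-1.1418, M(φ₂)=-0.0197 → ΔM = +1.1221;  Δλ = +2.2429 rad
tan C = Δλ / ΔM = +1.9989 → C = 63.42°

63.4°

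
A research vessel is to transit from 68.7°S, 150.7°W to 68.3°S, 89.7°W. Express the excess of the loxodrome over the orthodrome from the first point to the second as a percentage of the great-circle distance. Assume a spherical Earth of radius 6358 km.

4.3%

Great circle: σ = 0.3743 rad → d_gc = Rσ = 2379.5 km
Rhumb: Δφ = +0.0070, Δλ = +1.0647, Δψ = +0.0190, q = Δφ/Δψ = 0.3665 → d_rh = R√(Δφ²+q²Δλ²) = 2481.2 km
Excess = (2481.2 − 2379.5) / 2379.5 = 101.7 / 2379.5 = 4.27% ≈ 4.3%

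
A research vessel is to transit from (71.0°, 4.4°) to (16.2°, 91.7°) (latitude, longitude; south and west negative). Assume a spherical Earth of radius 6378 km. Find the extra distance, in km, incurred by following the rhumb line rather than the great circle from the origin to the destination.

Great circle: cos σ = sin φ₁ sin φ₂ + cos φ₁ cos φ₂ cos Δλ,  σ = 1.2885 rad → d_gc = 8218.3 km
Rhumb line: Δψ = -1.5011, q = Δφ/Δψ = 0.6371, d_rh = R√(Δφ²+q²Δλ²) = 8692.0 km
Excess = 8692.0 − 8218.3 = 473.7 ≈ 474 km

474 km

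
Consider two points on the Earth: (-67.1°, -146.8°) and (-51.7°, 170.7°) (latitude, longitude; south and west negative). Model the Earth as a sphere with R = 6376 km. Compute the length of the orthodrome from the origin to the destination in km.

2865 km

Haversine: a = sin²(Δφ/2)+cos φ₁ cos φ₂ sin²(Δλ/2) = 0.04963;  σ = 2·atan2(√a,√(1−a))
σ = 25.745° → d = Rσ = 6376·0.44934 = 2865 km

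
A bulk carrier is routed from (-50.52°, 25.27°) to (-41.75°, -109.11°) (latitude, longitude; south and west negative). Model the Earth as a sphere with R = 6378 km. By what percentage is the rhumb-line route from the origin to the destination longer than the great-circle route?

17.3%

Great circle: σ = 1.3876 rad → d_gc = Rσ = 8850.0 km
Rhumb: Δφ = +0.1531, Δλ = -2.3454, Δψ = +0.2216, q = Δφ/Δψ = 0.6908 → d_rh = R√(Δφ²+q²Δλ²) = 10379.8 km
Excess = (10379.8 − 8850.0) / 8850.0 = 1529.8 / 8850.0 = 17.29% ≈ 17.3%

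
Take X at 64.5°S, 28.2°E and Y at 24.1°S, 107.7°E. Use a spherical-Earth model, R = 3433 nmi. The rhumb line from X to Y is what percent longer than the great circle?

4.6%

Great circle: σ = 1.1150 rad → d_gc = Rσ = 3827.8 nmi
Rhumb: Δφ = +0.7051, Δλ = +1.3875, Δψ = +1.0524, q = Δφ/Δψ = 0.6700 → d_rh = R√(Δφ²+q²Δλ²) = 4005.7 nmi
Excess = (4005.7 − 3827.8) / 3827.8 = 177.9 / 3827.8 = 4.648% ≈ 4.6%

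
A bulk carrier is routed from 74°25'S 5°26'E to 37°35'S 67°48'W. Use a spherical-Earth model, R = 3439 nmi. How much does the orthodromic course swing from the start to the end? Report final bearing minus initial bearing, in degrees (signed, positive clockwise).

Initial bearing θ₁ = atan2(sin Δλ cos φ₂, cos φ₁ sin φ₂ − sin φ₁ cos φ₂ cos Δλ) = 274.25°
Final bearing θ₂ = (initial bearing from the destination back to the start) + 180° = 340.24°
Δθ = θ₂ − θ₁ = +66.0°

+66.0°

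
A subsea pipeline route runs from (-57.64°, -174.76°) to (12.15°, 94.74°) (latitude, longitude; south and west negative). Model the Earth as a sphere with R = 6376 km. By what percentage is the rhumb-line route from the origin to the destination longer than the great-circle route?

2.6%

Great circle: σ = 1.7542 rad → d_gc = Rσ = 11184.6 km
Rhumb: Δφ = +1.2181, Δλ = -1.5795, Δψ = +1.4510, q = Δφ/Δψ = 0.8394 → d_rh = R√(Δφ²+q²Δλ²) = 11479.9 km
Excess = (11479.9 − 11184.6) / 11184.6 = 295.3 / 11184.6 = 2.64% ≈ 2.6%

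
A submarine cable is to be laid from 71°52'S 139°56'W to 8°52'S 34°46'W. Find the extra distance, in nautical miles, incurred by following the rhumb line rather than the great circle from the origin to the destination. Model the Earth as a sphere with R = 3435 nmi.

426 nmi

Great circle: cos σ = sin φ₁ sin φ₂ + cos φ₁ cos φ₂ cos Δλ,  σ = 1.5047 rad → d_gc = 5168.7 nmi
Rhumb line: Δψ = +1.6799, q = Δφ/Δψ = 0.6546, d_rh = R√(Δφ²+q²Δλ²) = 5594.4 nmi
Excess = 5594.4 − 5168.7 = 425.7 ≈ 426 nmi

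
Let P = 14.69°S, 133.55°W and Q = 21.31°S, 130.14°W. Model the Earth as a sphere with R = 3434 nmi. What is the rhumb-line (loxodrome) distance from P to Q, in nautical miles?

Δψ = ln[tan(π/4+φ₂/2)/tan(π/4+φ₁/2)] = -0.1216;  Δφ = -0.1155 rad,  Δλ = +0.0595 rad
q = Δφ/Δψ = 0.9504
d = R·√(Δφ² + q²Δλ²) = 3434·0.12864 = 442 nmi

442 nmi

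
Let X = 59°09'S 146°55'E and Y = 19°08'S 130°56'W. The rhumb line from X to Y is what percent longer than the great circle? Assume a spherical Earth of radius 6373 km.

4.2%

Great circle: σ = 1.2158 rad → d_gc = Rσ = 7748.5 km
Rhumb: Δφ = +0.6984, Δλ = +1.4338, Δψ = +0.9473, q = Δφ/Δψ = 0.7372 → d_rh = R√(Δφ²+q²Δλ²) = 8074.3 km
Excess = (8074.3 − 7748.5) / 7748.5 = 325.8 / 7748.5 = 4.20% ≈ 4.2%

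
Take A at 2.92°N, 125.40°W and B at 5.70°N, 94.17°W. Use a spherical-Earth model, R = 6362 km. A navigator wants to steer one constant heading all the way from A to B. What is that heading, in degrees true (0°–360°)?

Δψ = ln[tan(π/4+φ₂/2)/tan(π/4+φ₁/2)] = +0.0487
Δλ = +0.5451 rad (taken the short way round)
course = atan2(Δλ, Δψ) = 84.90°

84.9°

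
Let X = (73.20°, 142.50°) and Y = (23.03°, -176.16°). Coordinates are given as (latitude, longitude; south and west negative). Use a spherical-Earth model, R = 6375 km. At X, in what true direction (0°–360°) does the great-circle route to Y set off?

132.1°

N = sin Δλ·cos φ₂ = +0.6079;  D = cos φ₁ sin φ₂ − sin φ₁ cos φ₂ cos Δλ = -0.5484
initial course = atan2(N, D) = 132.06°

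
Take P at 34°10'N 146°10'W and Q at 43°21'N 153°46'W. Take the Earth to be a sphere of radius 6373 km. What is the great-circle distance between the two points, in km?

cos σ = sin φ₁ sin φ₂ + cos φ₁ cos φ₂ cos Δλ
      = sin(34.17°)sin(43.35°) + cos(34.17°)cos(43.35°)cos(-7.60°) = 0.9819
σ = 10.919° → d = Rσ = 6373·0.19056 = 1214 km

1214 km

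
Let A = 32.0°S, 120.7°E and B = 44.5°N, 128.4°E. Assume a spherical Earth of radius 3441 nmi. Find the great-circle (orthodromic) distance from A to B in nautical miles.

4614 nmi

cos σ = sin φ₁ sin φ₂ + cos φ₁ cos φ₂ cos Δλ
      = sin(-32.00°)sin(44.50°) + cos(-32.00°)cos(44.50°)cos(7.70°) = 0.2280
σ = 76.821° → d = Rσ = 3441·1.34078 = 4614 nmi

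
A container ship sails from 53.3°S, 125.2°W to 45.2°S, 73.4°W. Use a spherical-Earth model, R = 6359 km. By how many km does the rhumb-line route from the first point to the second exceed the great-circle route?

78 km

Great circle: cos σ = sin φ₁ sin φ₂ + cos φ₁ cos φ₂ cos Δλ,  σ = 0.5929 rad → d_gc = 3770.1 km
Rhumb line: Δψ = +0.2172, q = Δφ/Δψ = 0.6507, d_rh = R√(Δφ²+q²Δλ²) = 3847.7 km
Excess = 3847.7 − 3770.1 = 77.6 ≈ 78 km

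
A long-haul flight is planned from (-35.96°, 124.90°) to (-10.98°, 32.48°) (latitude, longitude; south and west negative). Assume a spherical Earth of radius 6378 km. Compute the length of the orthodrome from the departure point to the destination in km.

cos σ = sin φ₁ sin φ₂ + cos φ₁ cos φ₂ cos Δλ
      = sin(-35.96°)sin(-10.98°) + cos(-35.96°)cos(-10.98°)cos(-92.42°) = 0.0783
σ = 85.510° → d = Rσ = 6378·1.49242 = 9519 km

9519 km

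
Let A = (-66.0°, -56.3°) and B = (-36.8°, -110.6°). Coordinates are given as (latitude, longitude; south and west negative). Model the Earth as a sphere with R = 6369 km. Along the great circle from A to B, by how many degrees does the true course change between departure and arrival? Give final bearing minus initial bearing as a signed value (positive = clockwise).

Initial bearing θ₁ = atan2(sin Δλ cos φ₂, cos φ₁ sin φ₂ − sin φ₁ cos φ₂ cos Δλ) = 285.74°
Final bearing θ₂ = (initial bearing from the destination back to the start) + 180° = 330.73°
Δθ = θ₂ − θ₁ = +45.0°

+45.0°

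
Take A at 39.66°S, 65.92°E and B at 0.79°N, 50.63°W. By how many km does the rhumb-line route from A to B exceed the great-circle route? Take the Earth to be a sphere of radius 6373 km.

Great circle: cos σ = sin φ₁ sin φ₂ + cos φ₁ cos φ₂ cos Δλ,  σ = 1.9314 rad → d_gc = 12309.0 km
Rhumb line: Δψ = +0.7690, q = Δφ/Δψ = 0.9181, d_rh = R√(Δφ²+q²Δλ²) = 12724.0 km
Excess = 12724.0 − 12309.0 = 415.0 ≈ 415 km

415 km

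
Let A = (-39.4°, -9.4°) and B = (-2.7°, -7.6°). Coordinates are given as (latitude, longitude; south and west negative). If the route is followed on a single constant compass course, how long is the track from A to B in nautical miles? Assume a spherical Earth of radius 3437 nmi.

Rhumb course C = atan2(Δλ, Δψ) with Δψ = ln[tan(π/4+φ₂/2)/tan(π/4+φ₁/2)] = +0.7022, Δλ = +0.0314 → C = 2.56°
d = R·|Δφ| / |cos C| = 3437·0.64054 / 0.99900 = 2204 nmi

2204 nmi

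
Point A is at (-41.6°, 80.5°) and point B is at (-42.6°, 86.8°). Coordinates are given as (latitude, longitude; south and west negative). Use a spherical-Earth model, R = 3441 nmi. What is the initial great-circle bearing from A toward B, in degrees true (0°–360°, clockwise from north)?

104.2°

N = sin Δλ·cos φ₂ = +0.0808;  D = cos φ₁ sin φ₂ − sin φ₁ cos φ₂ cos Δλ = -0.0204
initial course = atan2(N, D) = 104.18°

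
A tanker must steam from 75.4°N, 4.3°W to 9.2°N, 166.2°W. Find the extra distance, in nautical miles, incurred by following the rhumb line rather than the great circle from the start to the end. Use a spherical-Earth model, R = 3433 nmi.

Great circle: cos σ = sin φ₁ sin φ₂ + cos φ₁ cos φ₂ cos Δλ,  σ = 1.6527 rad → d_gc = 5673.7 nmi
Rhumb line: Δψ = -1.8937, q = Δφ/Δψ = 0.6101, d_rh = R√(Δφ²+q²Δλ²) = 7125.0 nmi
Excess = 7125.0 − 5673.7 = 1451.3 ≈ 1451 nmi

1451 nmi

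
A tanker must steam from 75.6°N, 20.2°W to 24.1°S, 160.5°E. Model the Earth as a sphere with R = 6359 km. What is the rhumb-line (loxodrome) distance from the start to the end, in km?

17718 km

Rhumb course C = atan2(Δλ, Δψ) with Δψ = ln[tan(π/4+φ₂/2)/tan(π/4+φ₁/2)] = -2.5025, Δλ = -3.1294 → C = 231.35°
d = R·|Δφ| / |cos C| = 6359·1.74009 / 0.62454 = 17718 km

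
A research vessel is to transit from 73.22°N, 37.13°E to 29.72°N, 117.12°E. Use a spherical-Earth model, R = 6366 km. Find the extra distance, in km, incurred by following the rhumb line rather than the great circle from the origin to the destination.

368 km

Great circle: cos σ = sin φ₁ sin φ₂ + cos φ₁ cos φ₂ cos Δλ,  σ = 1.0260 rad → d_gc = 6531.6 km
Rhumb line: Δψ = -1.3703, q = Δφ/Δψ = 0.5540, d_rh = R√(Δφ²+q²Δλ²) = 6899.7 km
Excess = 6899.7 − 6531.6 = 368.1 ≈ 368 km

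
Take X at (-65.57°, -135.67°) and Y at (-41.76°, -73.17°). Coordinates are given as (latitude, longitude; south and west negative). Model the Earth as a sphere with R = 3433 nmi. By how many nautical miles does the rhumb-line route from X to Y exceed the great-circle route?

86 nmi

Great circle: cos σ = sin φ₁ sin φ₂ + cos φ₁ cos φ₂ cos Δλ,  σ = 0.7245 rad → d_gc = 2487.2 nmi
Rhumb line: Δψ = +0.7267, q = Δφ/Δψ = 0.5718, d_rh = R√(Δφ²+q²Δλ²) = 2573.1 nmi
Excess = 2573.1 − 2487.2 = 85.9 ≈ 86 nmi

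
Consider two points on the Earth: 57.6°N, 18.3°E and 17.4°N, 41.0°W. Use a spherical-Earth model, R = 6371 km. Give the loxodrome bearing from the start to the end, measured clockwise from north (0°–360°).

Meridional parts: M(φ₁)=+1.2361, M(φ₂)=+0.3085 → ΔM = -0.9276;  Δλ = -1.0350 rad
tan C = Δλ / ΔM = +1.1158 → C = 228.13°

228.1°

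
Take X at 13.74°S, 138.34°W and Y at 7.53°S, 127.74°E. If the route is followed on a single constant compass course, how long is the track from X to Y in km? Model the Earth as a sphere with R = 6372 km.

10283 km

Δψ = ln[tan(π/4+φ₂/2)/tan(π/4+φ₁/2)] = +0.1103;  Δφ = +0.1084 rad,  Δλ = -1.6392 rad
q = Δφ/Δψ = 0.9823
d = R·√(Δφ² + q²Δλ²) = 6372·1.61386 = 10283 km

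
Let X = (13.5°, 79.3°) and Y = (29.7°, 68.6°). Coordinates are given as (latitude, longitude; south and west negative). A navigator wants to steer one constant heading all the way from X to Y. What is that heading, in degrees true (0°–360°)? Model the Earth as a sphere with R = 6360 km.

Meridional parts: M(φ₁)=+0.2378, M(φ₂)=+0.5433 → ΔM = +0.3054;  Δλ = -0.1868 rad
tan C = Δλ / ΔM = -0.6114 → C = 328.56°

328.6°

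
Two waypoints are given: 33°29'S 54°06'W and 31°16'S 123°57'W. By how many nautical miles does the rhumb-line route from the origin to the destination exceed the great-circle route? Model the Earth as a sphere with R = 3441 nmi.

70 nmi

Great circle: cos σ = sin φ₁ sin φ₂ + cos φ₁ cos φ₂ cos Δλ,  σ = 1.0099 rad → d_gc = 3475.2 nmi
Rhumb line: Δψ = +0.0458, q = Δφ/Δψ = 0.8445, d_rh = R√(Δφ²+q²Δλ²) = 3545.0 nmi
Excess = 3545.0 − 3475.2 = 69.8 ≈ 70 nmi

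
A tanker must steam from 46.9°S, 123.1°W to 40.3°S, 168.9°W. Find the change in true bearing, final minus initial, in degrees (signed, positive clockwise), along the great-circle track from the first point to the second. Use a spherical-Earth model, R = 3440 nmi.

At departure: θ₁ = atan2(sin Δλ cos φ₂, cos φ₁ sin φ₂ − sin φ₁ cos φ₂ cos Δλ) = 264.39°
At arrival: θ₂ = atan2(sin Δλ cos φ₁, −cos φ₂ sin φ₁ + sin φ₂ cos φ₁ cos Δλ) = 296.92°
Δθ = θ₂ − θ₁ = +32.5°

+32.5°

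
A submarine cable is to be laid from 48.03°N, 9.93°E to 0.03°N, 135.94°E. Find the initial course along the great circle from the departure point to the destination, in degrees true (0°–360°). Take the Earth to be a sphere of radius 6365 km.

N = sin Δλ·cos φ₂ = +0.8089;  D = cos φ₁ sin φ₂ − sin φ₁ cos φ₂ cos Δλ = +0.4375
initial course = atan2(N, D) = 61.59°

61.6°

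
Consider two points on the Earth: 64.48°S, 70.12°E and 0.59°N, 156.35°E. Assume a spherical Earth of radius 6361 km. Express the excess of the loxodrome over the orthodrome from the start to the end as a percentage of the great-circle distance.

3.8%

Great circle: σ = 1.5518 rad → d_gc = Rσ = 9870.8 km
Rhumb: Δφ = +1.1357, Δλ = +1.5050, Δψ = +1.4955, q = Δφ/Δψ = 0.7594 → d_rh = R√(Δφ²+q²Δλ²) = 10249.0 km
Excess = (10249.0 − 9870.8) / 9870.8 = 378.2 / 9870.8 = 3.83% ≈ 3.8%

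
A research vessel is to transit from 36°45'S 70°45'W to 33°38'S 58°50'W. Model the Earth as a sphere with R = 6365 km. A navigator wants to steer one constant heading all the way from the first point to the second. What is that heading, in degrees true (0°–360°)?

72.2°

Δψ = ln[tan(π/4+φ₂/2)/tan(π/4+φ₁/2)] = +0.0666
Δλ = +0.2080 rad (taken the short way round)
course = atan2(Δλ, Δψ) = 72.25°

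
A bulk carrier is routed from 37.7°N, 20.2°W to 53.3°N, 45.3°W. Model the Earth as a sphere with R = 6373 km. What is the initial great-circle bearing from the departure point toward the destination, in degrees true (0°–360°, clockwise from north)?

θ = atan2( sin Δλ·cos φ₂ ,  cos φ₁ sin φ₂ − sin φ₁ cos φ₂ cos Δλ )
  = atan2(-0.2535, +0.3034) = 320.12°

320.1°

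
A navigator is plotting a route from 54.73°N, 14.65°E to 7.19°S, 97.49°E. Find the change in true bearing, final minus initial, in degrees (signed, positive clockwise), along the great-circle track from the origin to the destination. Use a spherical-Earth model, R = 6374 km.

+45.0°

At departure: θ₁ = atan2(sin Δλ cos φ₂, cos φ₁ sin φ₂ − sin φ₁ cos φ₂ cos Δλ) = 99.98°
At arrival: θ₂ = atan2(sin Δλ cos φ₁, −cos φ₂ sin φ₁ + sin φ₂ cos φ₁ cos Δλ) = 145.03°
Δθ = θ₂ − θ₁ = +45.0°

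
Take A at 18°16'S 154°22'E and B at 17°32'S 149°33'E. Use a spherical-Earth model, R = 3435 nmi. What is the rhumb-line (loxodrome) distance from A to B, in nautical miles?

Rhumb course C = atan2(Δλ, Δψ) with Δψ = ln[tan(π/4+φ₂/2)/tan(π/4+φ₁/2)] = +0.0135, Δλ = -0.0841 → C = 279.09°
d = R·|Δφ| / |cos C| = 3435·0.01280 / 0.15799 = 278 nmi

278 nmi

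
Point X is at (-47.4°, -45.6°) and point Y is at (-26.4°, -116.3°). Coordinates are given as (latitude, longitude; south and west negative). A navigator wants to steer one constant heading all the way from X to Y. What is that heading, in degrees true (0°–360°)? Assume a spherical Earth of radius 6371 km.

Meridional parts: M(φ₁)=-0.9419, M(φ₂)=-0.4780 → ΔM = +0.4639;  Δλ = -1.2339 rad
tan C = Δλ / ΔM = -2.6599 → C = 290.60°

290.6°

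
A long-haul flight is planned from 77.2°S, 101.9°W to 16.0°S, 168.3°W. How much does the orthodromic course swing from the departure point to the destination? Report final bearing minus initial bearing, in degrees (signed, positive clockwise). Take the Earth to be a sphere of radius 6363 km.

At departure: θ₁ = atan2(sin Δλ cos φ₂, cos φ₁ sin φ₂ − sin φ₁ cos φ₂ cos Δλ) = 289.63°
At arrival: θ₂ = atan2(sin Δλ cos φ₁, −cos φ₂ sin φ₁ + sin φ₂ cos φ₁ cos Δλ) = 347.46°
Δθ = θ₂ − θ₁ = +57.8°

+57.8°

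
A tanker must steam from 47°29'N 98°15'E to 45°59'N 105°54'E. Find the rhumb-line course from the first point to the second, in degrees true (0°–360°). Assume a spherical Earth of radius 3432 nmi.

106.0°

Meridional parts: M(φ₁)=+0.9441, M(φ₂)=+0.9059 → ΔM = -0.0382;  Δλ = +0.1335 rad
tan C = Δλ / ΔM = -3.4952 → C = 105.97°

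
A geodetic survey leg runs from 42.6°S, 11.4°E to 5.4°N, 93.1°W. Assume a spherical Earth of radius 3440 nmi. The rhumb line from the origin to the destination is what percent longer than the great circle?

2.4%

Great circle: σ = 1.8206 rad → d_gc = Rσ = 6262.8 nmi
Rhumb: Δφ = +0.8378, Δλ = -1.8239, Δψ = +0.9177, q = Δφ/Δψ = 0.9129 → d_rh = R√(Δφ²+q²Δλ²) = 6411.7 nmi
Excess = (6411.7 − 6262.8) / 6262.8 = 148.9 / 6262.8 = 2.38% ≈ 2.4%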